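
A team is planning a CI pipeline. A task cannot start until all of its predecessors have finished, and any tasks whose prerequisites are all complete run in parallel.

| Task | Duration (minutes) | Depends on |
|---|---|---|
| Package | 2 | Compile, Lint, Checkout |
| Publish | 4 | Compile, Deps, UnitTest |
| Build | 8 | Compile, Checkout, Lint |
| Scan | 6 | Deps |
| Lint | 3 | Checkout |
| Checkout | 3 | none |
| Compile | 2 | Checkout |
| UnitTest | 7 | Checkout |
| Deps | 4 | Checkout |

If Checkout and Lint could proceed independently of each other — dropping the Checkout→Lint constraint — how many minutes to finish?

14

Before: longest chain Checkout→Lint→Build = 3+3+8 = 14, finish 14.
Without Checkout→Lint, Lint's earliest start moves from 3 to 0.
After: Checkout→UnitTest→Publish = 3+7+4 = 14 → 14 minutes.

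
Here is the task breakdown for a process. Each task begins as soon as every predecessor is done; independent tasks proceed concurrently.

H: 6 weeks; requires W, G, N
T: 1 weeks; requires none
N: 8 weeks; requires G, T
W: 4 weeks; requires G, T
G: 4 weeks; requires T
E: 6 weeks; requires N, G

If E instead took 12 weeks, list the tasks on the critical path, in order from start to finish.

T, G, N, E

Actual critical path: T→G→N→E = 1+4+8+6 = 19 ⇒ 19 weeks.
Since E is critical, the +6 change carries straight to that chain (now 25 weeks).
No other chain overtakes it, so the finish is 25 weeks.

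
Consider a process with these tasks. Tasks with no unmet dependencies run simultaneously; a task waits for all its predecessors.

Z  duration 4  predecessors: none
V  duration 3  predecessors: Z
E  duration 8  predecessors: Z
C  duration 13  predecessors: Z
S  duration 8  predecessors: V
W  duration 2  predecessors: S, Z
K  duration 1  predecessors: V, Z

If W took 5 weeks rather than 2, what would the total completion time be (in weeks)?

20

As given, the longest chain is Z→V→S→W = 4+3+8+2 = 17, so the finish is 17 weeks.
Since W is critical, the +3 change carries straight to that chain (now 20 weeks).
No other chain overtakes it, so the finish is 20 weeks.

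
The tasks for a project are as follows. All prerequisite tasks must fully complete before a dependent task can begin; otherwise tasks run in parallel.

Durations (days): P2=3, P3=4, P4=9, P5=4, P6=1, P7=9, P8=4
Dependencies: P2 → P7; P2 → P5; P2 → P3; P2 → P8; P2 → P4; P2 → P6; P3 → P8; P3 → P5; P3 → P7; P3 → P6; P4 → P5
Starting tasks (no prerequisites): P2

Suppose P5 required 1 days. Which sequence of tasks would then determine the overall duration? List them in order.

P2, P3, P7

Actual critical path: P2→P4→P5 = 3+9+4 = 16 ⇒ 16 days.
P5 lies on that path, so at 1 day the path becomes 13 days.
Now P2→P3→P7 = 3+4+9 = 16 is longest, so the finish becomes 16 days.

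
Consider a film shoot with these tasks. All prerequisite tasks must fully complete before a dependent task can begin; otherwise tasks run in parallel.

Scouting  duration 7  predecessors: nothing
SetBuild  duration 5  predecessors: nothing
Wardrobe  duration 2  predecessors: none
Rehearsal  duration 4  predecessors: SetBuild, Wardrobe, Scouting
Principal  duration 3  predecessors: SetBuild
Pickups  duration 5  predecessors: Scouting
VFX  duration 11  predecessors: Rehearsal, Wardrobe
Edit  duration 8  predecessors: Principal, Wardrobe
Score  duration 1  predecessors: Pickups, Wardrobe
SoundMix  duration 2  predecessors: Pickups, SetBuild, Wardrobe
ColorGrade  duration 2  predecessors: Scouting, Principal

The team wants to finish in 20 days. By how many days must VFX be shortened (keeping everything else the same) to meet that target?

Current finish: 22 days; target: 20.
VFX is on every critical path, so each day cut from VFX cuts the finish by one (this holds down to a finish of 16).
Need 22 − 20 = 2 days off VFX → VFX becomes 9 days, finish becomes 20.

2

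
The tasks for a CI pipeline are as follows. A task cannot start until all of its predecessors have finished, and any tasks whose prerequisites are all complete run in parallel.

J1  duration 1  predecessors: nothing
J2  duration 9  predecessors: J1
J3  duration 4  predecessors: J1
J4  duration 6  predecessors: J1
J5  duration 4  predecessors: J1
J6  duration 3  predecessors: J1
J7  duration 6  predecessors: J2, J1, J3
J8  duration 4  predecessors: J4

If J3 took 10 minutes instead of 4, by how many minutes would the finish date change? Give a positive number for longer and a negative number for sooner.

Critical path before the change: J1→J2→J7 = 1+9+6 = 16 giving 16 minutes.
The longest path through J3 is only 11 minutes, so J3 has float 5.
The binding chain switches to J1→J3→J7 = 1+10+6 = 17; finish 17 minutes.
Change in finish: 17 − 16 = +1 minutes.

1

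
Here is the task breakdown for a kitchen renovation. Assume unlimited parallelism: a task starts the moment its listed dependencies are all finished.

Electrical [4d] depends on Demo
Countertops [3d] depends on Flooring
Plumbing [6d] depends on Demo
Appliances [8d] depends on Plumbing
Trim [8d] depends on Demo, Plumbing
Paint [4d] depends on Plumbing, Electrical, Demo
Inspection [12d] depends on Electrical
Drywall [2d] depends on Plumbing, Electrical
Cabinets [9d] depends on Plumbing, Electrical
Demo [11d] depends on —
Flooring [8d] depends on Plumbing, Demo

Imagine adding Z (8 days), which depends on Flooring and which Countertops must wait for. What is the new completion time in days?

36

Originally the project takes 28 days.
With Z inserted, Countertops now waits for max(Flooring, Z).
New critical path: Demo→Plumbing→Flooring→Z→Countertops = 11+6+8+8+3 = 36 ⇒ 36 days.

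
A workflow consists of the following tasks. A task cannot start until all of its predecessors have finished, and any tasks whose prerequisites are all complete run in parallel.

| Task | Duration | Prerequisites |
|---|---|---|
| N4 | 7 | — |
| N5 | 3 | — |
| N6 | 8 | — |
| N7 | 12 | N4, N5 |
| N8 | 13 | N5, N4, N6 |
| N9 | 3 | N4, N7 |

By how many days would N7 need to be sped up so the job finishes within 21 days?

1

Current finish: 22 days; target: 21.
N7 is on every critical path, so each day cut from N7 cuts the finish by one (this holds down to a finish of 21).
Need 22 − 21 = 1 day off N7 → N7 becomes 11 days, finish becomes 21.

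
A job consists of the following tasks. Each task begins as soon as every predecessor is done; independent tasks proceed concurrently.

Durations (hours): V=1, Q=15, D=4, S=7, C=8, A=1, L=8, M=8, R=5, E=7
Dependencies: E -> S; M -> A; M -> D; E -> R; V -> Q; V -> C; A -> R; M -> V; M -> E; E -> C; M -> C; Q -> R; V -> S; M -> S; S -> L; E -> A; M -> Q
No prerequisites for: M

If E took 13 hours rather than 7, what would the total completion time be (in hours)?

36

Critical path before the change: M→E→S→L = 8+7+7+8 = 30 giving 30 hours.
Since E is critical, the +6 change carries straight to that chain (now 36 hours).
That remains the longest chain; total 36 hours.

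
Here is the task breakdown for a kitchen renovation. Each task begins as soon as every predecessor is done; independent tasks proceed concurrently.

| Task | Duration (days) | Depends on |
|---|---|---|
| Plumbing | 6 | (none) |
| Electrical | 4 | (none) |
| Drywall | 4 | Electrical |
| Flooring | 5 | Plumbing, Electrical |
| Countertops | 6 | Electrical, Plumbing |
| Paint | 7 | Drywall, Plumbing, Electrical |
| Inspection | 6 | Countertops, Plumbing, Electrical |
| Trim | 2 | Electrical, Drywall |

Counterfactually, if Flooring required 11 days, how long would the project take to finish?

Actual critical path: Plumbing→Countertops→Inspection = 6+6+6 = 18 ⇒ 18 days.
Flooring is off the critical path — its longest chain is 11 days, giving 7 of slack.
No other chain overtakes it, so the finish is 18 days.

18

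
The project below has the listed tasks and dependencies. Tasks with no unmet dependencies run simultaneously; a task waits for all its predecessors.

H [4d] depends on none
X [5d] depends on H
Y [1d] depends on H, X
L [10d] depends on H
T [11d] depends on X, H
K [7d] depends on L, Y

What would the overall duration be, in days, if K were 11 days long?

The binding path is H→L→K = 4+10+7 = 21; finish at 21 days.
Since K is critical, the +4 change carries straight to that chain (now 25 days).
That remains the longest chain; total 25 days.

25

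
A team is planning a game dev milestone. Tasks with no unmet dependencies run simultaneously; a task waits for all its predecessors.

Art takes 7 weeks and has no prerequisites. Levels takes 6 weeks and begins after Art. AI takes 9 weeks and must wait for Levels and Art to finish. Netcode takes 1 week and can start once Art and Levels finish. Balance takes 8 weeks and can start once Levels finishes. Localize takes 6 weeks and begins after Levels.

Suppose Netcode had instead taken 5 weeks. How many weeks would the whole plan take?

22

Baseline: Art→Levels→AI = 7+6+9 = 22 → 22 weeks.
Netcode is off the critical path — its longest chain is 14 weeks, giving 8 of slack.
That remains the longest chain; total 22 weeks.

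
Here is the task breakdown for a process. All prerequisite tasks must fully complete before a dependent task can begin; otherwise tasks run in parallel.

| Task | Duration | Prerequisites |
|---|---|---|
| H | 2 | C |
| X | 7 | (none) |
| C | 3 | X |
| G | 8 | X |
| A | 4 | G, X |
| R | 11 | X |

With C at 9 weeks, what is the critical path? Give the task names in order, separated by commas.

Baseline: X→G→A = 7+8+4 = 19 → 19 weeks.
C is off the critical path — its longest chain is 12 weeks, giving 7 of slack.
No other chain overtakes it, so the finish is 19 weeks.

X, G, A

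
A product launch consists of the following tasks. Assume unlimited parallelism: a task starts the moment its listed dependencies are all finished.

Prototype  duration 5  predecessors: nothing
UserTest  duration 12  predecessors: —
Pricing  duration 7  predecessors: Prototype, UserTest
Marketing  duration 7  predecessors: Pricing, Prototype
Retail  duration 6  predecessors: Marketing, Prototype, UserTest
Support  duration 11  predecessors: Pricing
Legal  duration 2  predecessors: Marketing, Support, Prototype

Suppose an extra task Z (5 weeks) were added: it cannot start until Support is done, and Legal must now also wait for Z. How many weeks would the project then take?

Originally the project takes 32 weeks.
With Z inserted, Legal now waits for max(Marketing, Support, Prototype, Z).
New critical path: UserTest→Pricing→Support→Z→Legal = 12+7+11+5+2 = 37 ⇒ 37 weeks.

37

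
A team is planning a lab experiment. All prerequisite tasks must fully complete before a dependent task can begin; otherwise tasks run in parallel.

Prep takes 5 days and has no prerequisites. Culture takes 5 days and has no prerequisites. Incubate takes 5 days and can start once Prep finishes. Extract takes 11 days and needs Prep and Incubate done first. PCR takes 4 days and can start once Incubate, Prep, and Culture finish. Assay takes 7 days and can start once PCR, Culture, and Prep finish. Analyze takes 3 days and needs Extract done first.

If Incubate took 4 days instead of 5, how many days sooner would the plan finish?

1

The binding path is Prep→Incubate→Extract→Analyze = 5+5+11+3 = 24; finish at 24 days.
Since Incubate is critical, the -1 change carries straight to that chain (now 23 days).
That remains the longest chain; total 23 days.
Change in finish: 23 − 24 = -1 days.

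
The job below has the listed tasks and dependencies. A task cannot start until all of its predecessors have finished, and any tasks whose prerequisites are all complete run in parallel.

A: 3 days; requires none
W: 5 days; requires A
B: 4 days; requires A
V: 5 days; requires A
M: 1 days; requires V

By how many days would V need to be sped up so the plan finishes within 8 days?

Current finish: 9 days; target: 8.
V is on every critical path, so each day cut from V cuts the finish by one (this holds down to a finish of 8).
Need 9 − 8 = 1 day off V → V becomes 4 days, finish becomes 8.

1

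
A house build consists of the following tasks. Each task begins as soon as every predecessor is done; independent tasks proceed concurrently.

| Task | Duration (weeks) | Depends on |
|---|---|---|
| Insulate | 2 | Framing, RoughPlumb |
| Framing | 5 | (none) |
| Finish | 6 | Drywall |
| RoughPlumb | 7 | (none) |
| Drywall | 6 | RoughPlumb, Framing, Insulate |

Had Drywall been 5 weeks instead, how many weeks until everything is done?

20

As given, the longest chain is RoughPlumb→Insulate→Drywall→Finish = 7+2+6+6 = 21, so the finish is 21 weeks.
Drywall is on the critical path; changing it to 5 makes that path 20 weeks.
The critical path is still RoughPlumb→Insulate→Drywall→Finish; finish is now 20 weeks.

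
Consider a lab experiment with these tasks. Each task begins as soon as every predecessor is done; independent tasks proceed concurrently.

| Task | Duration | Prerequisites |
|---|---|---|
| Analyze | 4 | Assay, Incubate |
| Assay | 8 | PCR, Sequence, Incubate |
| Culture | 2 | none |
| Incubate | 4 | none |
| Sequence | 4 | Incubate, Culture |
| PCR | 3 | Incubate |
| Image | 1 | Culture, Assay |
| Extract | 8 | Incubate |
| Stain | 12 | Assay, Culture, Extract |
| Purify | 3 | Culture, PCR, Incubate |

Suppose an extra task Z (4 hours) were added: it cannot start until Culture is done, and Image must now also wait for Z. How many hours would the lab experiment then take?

Originally the lab experiment takes 28 hours.
With Z inserted, Image now waits for max(Culture, Assay, Z).
New critical path: Incubate→Sequence→Assay→Stain = 4+4+8+12 = 28 ⇒ 28 hours.

28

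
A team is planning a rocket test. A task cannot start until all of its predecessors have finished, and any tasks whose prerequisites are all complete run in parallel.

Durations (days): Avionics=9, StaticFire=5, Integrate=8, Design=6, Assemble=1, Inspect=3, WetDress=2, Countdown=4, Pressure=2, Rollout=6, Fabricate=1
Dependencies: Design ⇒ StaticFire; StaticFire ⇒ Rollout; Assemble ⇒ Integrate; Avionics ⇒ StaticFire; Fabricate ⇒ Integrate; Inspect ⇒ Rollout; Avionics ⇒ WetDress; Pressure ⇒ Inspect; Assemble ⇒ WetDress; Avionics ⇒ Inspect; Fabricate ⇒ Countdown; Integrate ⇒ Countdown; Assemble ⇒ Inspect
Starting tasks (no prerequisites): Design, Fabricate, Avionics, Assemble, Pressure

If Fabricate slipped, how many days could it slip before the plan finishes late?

Avionics→StaticFire→Rollout = 9+5+6 = 20 sets the makespan at 20 days.
Fabricate finishes as early as 1 and must finish by 8.
Float = 20 − 13 = 7.

7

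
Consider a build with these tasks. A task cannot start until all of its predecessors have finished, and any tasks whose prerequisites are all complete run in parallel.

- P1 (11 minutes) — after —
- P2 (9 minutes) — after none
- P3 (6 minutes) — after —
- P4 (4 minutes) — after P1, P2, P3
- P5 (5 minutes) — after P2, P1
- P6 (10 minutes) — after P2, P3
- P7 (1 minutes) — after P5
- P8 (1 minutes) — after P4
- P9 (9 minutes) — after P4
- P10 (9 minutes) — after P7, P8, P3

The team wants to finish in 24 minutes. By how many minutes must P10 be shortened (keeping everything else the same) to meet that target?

2

Current finish: 26 minutes; target: 24.
P10 is on every critical path, so each minute cut from P10 cuts the finish by one (this holds down to a finish of 24).
Need 26 − 24 = 2 minutes off P10 → P10 becomes 7 minutes, finish becomes 24.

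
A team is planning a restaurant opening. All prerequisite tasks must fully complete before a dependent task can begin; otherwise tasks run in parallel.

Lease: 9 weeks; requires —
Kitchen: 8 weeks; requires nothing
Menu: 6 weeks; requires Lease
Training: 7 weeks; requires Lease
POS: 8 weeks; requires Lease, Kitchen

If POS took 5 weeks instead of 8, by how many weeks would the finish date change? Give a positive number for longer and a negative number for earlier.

-1

Critical path before the change: Lease→POS = 9+8 = 17 giving 17 weeks.
POS lies on that path, so at 5 weeks the path becomes 14 weeks.
New critical path: Lease→Training = 9+7 = 16 ⇒ 16 weeks.
Change in finish: 16 − 17 = -1 weeks.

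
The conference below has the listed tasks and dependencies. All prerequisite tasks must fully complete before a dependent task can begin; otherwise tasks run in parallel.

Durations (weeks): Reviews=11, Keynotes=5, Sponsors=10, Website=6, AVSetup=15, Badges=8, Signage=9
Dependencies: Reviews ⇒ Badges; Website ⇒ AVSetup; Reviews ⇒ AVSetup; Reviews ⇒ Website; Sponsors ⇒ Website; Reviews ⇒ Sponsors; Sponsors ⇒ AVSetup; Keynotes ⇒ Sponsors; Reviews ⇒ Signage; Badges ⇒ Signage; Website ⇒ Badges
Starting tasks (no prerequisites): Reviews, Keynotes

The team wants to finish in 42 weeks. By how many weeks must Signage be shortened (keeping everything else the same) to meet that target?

Current finish: 44 weeks; target: 42.
Signage is on every critical path, so each week cut from Signage cuts the finish by one (this holds down to a finish of 42).
Need 44 − 42 = 2 weeks off Signage → Signage becomes 7 weeks, finish becomes 42.

2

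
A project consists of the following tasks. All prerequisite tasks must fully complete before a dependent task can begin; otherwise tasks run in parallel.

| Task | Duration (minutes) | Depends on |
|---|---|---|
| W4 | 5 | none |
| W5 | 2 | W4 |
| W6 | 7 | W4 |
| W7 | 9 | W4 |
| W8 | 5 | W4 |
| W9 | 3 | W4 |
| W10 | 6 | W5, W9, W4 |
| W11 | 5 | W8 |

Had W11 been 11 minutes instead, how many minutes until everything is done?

21

Baseline: W4→W8→W11 = 5+5+5 = 15 → 15 minutes.
W11 lies on that path, so at 11 minutes the path becomes 21 minutes.
The critical path is still W4→W8→W11; finish is now 21 minutes.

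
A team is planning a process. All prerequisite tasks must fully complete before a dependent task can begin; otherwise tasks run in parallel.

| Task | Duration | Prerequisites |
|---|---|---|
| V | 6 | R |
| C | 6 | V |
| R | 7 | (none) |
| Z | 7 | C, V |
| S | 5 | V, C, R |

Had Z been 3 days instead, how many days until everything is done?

Actual critical path: R→V→C→Z = 7+6+6+7 = 26 ⇒ 26 days.
Since Z is critical, the -4 change carries straight to that chain (now 22 days).
The binding chain switches to R→V→C→S = 7+6+6+5 = 24; finish 24 days.

24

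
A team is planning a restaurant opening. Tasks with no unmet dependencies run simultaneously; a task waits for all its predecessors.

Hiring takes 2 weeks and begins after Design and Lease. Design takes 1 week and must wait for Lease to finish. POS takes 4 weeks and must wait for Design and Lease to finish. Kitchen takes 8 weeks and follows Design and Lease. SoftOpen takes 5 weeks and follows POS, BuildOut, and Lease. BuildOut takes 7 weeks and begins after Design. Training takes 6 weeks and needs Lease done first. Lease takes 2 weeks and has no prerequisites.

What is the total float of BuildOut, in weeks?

The longest chain is Lease→Design→BuildOut→SoftOpen = 2+1+7+5 = 15; overall finish 15 weeks.
Longest path through BuildOut: 15 weeks (earliest finish 10, latest finish 10).
So BuildOut can slip 10 − 10 = 0 weeks.

0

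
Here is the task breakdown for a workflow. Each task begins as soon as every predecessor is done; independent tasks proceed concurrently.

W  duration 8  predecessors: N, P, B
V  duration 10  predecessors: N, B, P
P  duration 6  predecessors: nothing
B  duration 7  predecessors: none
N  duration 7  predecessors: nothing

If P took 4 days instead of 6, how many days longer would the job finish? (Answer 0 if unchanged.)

0

The binding path is N→V = 7+10 = 17; finish at 17 days.
P is off the critical path — its longest chain is 16 days, giving 1 of slack.
No other chain overtakes it, so the finish is 17 days.
Change in finish: 17 − 17 = +0 days.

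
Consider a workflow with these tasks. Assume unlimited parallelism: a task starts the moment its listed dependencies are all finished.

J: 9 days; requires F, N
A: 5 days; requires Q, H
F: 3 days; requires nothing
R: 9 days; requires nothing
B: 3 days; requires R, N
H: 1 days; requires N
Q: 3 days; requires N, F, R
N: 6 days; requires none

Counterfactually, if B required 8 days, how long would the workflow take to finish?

Baseline: R→Q→A = 9+3+5 = 17 → 17 days.
B has 5 days of float (longest path through it is 12).
Now R→B = 9+8 = 17 is longest, so the finish becomes 17 days.

17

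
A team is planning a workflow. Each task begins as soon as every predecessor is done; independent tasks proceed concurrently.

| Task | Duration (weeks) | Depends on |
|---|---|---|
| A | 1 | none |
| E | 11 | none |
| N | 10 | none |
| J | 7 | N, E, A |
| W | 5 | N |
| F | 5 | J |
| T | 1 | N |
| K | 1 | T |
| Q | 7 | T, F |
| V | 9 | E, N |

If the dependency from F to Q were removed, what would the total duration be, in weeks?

Original critical path: E→J→F→Q = 11+7+5+7 = 30 ⇒ 30 weeks.
Without F→Q, Q's earliest start moves from 23 to 11.
After: E→J→F = 11+7+5 = 23 → 23 weeks.

23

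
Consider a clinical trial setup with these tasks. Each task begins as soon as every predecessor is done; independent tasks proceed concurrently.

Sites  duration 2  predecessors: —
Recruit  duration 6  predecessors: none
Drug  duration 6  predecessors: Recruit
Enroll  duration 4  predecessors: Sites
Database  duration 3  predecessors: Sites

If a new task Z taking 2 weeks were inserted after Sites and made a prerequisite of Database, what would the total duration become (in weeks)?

Originally the job takes 12 weeks.
With Z inserted, Database now waits for max(Sites, Z).
New critical path: Recruit→Drug = 6+6 = 12 ⇒ 12 weeks.

12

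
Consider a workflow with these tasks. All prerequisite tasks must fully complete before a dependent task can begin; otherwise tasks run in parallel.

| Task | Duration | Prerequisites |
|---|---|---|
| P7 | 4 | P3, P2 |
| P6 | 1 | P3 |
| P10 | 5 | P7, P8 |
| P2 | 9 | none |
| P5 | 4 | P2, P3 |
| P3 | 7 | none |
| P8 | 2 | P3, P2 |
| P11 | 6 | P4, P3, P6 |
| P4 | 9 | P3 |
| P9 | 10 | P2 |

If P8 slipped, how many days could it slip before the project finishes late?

6

The longest chain is P3→P4→P11 = 7+9+6 = 22; overall finish 22 days.
P8 finishes as early as 11 and must finish by 17.
Float = 22 − 16 = 6.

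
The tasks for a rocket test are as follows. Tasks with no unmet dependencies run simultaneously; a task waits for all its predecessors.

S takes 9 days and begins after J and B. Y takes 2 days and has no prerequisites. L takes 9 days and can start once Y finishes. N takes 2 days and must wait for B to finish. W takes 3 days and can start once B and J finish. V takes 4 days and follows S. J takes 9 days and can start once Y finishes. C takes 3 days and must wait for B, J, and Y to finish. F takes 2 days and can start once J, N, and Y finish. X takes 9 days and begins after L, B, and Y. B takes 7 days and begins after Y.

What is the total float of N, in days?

11

Y→J→S→V = 2+9+9+4 = 24 sets the makespan at 24 days.
N finishes as early as 11 and must finish by 22.
So N can slip 22 − 11 = 11 days.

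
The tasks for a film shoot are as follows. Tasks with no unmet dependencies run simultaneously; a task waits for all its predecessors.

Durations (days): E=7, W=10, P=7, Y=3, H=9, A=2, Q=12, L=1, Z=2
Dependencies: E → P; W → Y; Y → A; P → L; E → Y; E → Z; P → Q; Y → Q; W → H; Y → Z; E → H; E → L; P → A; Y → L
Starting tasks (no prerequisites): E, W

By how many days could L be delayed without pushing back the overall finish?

E→P→Q = 7+7+12 = 26 sets the makespan at 26 days.
L finishes as early as 15 and must finish by 26.
Slack of L = 25 − 14 = 11 days.

11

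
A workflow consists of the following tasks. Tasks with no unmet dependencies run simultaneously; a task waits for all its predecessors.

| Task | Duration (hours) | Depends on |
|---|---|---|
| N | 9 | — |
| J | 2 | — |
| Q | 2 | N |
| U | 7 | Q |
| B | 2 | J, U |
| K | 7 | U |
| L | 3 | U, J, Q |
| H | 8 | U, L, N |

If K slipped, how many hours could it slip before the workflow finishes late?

The longest chain is N→Q→U→L→H = 9+2+7+3+8 = 29; overall finish 29 hours.
The longest chain containing K totals 25 hours.
Float = 29 − 25 = 4.

4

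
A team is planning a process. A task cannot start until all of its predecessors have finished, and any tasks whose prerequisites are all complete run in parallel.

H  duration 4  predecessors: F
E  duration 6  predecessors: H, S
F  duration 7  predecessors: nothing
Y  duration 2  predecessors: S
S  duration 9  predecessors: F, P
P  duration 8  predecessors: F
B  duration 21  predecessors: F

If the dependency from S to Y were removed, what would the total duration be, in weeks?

30

Original critical path: F→P→S→E = 7+8+9+6 = 30 ⇒ 30 weeks.
Without S→Y, Y's earliest start moves from 24 to 0.
The longest chain is now F→P→S→E = 7+8+9+6 = 30, so the project takes 30 weeks.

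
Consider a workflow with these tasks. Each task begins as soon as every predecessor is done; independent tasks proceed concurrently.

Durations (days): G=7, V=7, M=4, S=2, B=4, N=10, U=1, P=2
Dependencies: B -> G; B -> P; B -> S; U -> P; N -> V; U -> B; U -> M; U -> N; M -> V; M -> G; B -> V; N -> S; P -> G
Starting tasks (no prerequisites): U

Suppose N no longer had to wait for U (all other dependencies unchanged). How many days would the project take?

Before: longest chain U→N→V = 1+10+7 = 18, finish 18.
Without U→N, N's earliest start moves from 1 to 0.
The longest chain is now N→V = 10+7 = 17, so the project takes 17 days.

17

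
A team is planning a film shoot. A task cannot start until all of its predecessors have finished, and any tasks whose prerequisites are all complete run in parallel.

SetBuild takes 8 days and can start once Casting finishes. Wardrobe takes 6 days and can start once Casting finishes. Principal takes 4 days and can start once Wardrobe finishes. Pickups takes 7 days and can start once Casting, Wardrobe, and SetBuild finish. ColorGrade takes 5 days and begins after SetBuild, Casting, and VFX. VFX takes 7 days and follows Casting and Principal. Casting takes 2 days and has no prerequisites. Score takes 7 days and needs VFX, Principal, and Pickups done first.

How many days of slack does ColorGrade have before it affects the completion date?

2

Critical path: Casting→Wardrobe→Principal→VFX→Score = 2+6+4+7+7 = 26, so the finish is 26 days.
The longest chain containing ColorGrade totals 24 days.
Float = 26 − 24 = 2.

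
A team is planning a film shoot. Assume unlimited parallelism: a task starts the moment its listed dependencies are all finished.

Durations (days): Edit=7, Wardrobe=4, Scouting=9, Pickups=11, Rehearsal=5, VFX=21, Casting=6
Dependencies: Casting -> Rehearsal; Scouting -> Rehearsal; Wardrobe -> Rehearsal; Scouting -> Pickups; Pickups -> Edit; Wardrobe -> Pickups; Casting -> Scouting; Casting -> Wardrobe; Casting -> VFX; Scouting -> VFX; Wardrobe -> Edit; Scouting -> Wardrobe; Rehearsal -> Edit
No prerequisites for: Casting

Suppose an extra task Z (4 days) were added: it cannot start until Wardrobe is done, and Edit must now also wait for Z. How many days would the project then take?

37

Originally the project takes 37 days.
With Z inserted, Edit now waits for max(Wardrobe, Rehearsal, Pickups, Z).
New critical path: Casting→Scouting→Wardrobe→Pickups→Edit = 6+9+4+11+7 = 37 ⇒ 37 days.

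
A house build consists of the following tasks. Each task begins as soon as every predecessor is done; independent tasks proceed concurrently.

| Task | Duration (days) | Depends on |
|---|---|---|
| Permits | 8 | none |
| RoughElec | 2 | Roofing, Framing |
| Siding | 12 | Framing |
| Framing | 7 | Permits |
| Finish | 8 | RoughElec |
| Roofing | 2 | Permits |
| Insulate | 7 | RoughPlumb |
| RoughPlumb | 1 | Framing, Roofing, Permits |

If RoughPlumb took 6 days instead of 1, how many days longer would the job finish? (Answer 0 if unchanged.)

1

Critical path before the change: Permits→Framing→Siding = 8+7+12 = 27 giving 27 days.
The longest path through RoughPlumb is only 23 days, so RoughPlumb has float 4.
Now Permits→Framing→RoughPlumb→Insulate = 8+7+6+7 = 28 is longest, so the finish becomes 28 days.
Change in finish: 28 − 27 = +1 days.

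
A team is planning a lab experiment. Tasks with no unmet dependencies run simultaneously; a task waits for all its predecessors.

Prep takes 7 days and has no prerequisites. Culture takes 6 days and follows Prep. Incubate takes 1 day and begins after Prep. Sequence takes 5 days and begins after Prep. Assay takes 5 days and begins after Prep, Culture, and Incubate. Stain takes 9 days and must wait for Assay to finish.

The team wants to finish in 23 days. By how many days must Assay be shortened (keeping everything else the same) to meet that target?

4

Current finish: 27 days; target: 23.
Assay is on every critical path, so each day cut from Assay cuts the finish by one (this holds down to a finish of 23).
Need 27 − 23 = 4 days off Assay → Assay becomes 1 day, finish becomes 23.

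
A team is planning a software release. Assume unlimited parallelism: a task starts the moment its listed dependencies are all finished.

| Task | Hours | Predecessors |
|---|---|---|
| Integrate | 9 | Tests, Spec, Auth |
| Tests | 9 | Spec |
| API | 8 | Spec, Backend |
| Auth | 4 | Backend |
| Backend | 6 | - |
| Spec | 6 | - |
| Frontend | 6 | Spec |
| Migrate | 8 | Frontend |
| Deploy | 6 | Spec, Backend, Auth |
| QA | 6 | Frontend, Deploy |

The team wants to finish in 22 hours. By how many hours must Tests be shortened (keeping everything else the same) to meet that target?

2

Current finish: 24 hours; target: 22.
Tests is on every critical path, so each hour cut from Tests cuts the finish by one (this holds down to a finish of 22).
Need 24 − 22 = 2 hours off Tests → Tests becomes 7 hours, finish becomes 22.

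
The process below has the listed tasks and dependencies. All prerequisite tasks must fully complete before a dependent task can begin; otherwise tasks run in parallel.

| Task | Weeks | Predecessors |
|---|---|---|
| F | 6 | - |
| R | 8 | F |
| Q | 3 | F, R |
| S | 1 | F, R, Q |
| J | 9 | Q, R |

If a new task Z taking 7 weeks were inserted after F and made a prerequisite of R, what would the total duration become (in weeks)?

33

Originally the process takes 26 weeks.
With Z inserted, R now waits for max(F, Z).
New critical path: F→Z→R→Q→J = 6+7+8+3+9 = 33 ⇒ 33 weeks.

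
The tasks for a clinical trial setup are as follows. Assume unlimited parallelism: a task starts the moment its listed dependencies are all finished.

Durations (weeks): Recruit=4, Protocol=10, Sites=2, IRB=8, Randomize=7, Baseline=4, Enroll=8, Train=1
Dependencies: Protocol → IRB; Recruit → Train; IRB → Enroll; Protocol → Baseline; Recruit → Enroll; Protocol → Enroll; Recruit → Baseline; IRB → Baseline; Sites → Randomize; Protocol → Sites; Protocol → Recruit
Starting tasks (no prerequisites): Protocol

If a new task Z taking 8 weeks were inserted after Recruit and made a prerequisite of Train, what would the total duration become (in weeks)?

26

Originally the clinical trial setup takes 26 weeks.
With Z inserted, Train now waits for max(Recruit, Z).
New critical path: Protocol→IRB→Enroll = 10+8+8 = 26 ⇒ 26 weeks.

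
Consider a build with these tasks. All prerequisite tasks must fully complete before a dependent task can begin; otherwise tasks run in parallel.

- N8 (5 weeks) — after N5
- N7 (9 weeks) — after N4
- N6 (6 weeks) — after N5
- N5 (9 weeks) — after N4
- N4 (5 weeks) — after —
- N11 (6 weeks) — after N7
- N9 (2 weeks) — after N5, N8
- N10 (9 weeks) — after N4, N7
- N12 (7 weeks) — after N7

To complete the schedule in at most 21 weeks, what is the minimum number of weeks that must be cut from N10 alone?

2

Current finish: 23 weeks; target: 21.
N10 is on every critical path, so each week cut from N10 cuts the finish by one (this holds down to a finish of 21).
Need 23 − 21 = 2 weeks off N10 → N10 becomes 7 weeks, finish becomes 21.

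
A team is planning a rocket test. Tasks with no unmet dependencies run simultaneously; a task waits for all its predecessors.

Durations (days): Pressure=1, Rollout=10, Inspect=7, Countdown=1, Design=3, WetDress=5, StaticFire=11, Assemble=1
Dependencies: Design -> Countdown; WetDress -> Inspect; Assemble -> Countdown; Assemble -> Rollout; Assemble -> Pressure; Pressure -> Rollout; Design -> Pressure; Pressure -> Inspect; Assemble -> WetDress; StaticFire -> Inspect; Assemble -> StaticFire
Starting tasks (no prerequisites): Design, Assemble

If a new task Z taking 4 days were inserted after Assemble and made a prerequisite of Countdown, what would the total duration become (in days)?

19

Originally the plan takes 19 days.
With Z inserted, Countdown now waits for max(Assemble, Design, Z).
New critical path: Assemble→StaticFire→Inspect = 1+11+7 = 19 ⇒ 19 days.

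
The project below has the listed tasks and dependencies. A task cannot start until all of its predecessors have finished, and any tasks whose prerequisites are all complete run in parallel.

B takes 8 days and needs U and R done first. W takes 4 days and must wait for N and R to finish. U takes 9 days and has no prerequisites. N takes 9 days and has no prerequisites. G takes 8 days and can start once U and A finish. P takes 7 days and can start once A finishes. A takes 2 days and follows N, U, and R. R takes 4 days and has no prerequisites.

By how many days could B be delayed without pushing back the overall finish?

Critical path: N→A→G = 9+2+8 = 19, so the finish is 19 days.
B finishes as early as 17 and must finish by 19.
Slack of B = 11 − 9 = 2 days.

2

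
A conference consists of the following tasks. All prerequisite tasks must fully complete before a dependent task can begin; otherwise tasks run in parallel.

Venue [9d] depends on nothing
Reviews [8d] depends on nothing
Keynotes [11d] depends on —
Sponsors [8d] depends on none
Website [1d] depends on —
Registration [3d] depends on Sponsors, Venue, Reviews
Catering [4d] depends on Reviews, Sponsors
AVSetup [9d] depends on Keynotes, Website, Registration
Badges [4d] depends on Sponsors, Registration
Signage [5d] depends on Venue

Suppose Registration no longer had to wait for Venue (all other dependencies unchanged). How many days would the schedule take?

20

With the dependency in place, Venue→Registration→AVSetup = 9+3+9 = 21 sets the finish at 21 days.
Without Venue→Registration, Registration's earliest start moves from 9 to 8.
After: Reviews→Registration→AVSetup = 8+3+9 = 20 → 20 days.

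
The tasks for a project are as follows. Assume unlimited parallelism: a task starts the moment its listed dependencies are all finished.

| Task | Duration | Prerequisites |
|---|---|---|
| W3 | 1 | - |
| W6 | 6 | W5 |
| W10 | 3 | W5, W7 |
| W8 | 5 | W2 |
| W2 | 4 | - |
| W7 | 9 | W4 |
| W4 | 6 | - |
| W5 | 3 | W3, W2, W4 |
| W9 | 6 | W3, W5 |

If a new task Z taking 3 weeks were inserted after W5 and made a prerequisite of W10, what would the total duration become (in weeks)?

18

Originally the job takes 18 weeks.
With Z inserted, W10 now waits for max(W5, W7, Z).
New critical path: W4→W7→W10 = 6+9+3 = 18 ⇒ 18 weeks.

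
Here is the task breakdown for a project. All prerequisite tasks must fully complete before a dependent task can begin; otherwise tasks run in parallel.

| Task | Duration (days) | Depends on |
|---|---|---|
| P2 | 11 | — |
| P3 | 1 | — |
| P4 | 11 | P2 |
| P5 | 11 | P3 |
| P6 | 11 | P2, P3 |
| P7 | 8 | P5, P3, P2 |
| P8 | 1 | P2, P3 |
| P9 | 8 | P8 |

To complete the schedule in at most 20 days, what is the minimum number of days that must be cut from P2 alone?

Current finish: 22 days; target: 20.
P2 is on every critical path, so each day cut from P2 cuts the finish by one (this holds down to a finish of 20).
Need 22 − 20 = 2 days off P2 → P2 becomes 9 days, finish becomes 20.

2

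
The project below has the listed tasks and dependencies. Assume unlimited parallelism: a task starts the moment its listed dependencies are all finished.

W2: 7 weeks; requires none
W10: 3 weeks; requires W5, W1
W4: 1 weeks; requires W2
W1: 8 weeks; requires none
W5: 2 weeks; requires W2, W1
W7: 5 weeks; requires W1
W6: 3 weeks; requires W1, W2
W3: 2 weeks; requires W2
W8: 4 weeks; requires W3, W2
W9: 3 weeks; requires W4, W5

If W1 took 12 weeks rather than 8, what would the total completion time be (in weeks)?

17

As given, the longest chain is W1→W5→W9 = 8+2+3 = 13, so the finish is 13 weeks.
W1 is on the critical path; changing it to 12 makes that path 17 weeks.
That remains the longest chain; total 17 weeks.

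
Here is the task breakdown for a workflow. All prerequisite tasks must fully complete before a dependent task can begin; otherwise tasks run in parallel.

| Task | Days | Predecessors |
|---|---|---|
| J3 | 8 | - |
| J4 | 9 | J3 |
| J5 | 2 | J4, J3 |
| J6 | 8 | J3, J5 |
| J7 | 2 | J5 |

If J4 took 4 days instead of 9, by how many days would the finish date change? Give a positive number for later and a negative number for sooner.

-5

Actual critical path: J3→J4→J5→J6 = 8+9+2+8 = 27 ⇒ 27 days.
J4 is on the critical path; changing it to 4 makes that path 22 days.
The critical path is still J3→J4→J5→J6; finish is now 22 days.
Change in finish: 22 − 27 = -5 days.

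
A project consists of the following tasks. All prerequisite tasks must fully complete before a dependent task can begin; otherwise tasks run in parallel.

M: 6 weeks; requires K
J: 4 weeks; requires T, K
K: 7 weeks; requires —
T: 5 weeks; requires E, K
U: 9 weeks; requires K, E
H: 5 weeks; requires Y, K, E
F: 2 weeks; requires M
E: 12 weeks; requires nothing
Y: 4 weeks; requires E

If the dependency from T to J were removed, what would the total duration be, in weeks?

With the dependency in place, E→T→J = 12+5+4 = 21 sets the finish at 21 weeks.
Without T→J, J's earliest start moves from 17 to 7.
After: E→Y→H = 12+4+5 = 21 → 21 weeks.

21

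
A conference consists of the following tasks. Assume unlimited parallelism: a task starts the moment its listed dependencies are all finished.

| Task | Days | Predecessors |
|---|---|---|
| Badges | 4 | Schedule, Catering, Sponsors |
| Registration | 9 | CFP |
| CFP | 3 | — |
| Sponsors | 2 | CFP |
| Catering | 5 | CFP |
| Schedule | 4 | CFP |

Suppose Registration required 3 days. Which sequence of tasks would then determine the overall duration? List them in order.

CFP, Catering, Badges

As given, the longest chain is CFP→Registration = 3+9 = 12, so the finish is 12 days.
Registration is on the critical path; changing it to 3 makes that path 6 days.
New critical path: CFP→Catering→Badges = 3+5+4 = 12 ⇒ 12 days.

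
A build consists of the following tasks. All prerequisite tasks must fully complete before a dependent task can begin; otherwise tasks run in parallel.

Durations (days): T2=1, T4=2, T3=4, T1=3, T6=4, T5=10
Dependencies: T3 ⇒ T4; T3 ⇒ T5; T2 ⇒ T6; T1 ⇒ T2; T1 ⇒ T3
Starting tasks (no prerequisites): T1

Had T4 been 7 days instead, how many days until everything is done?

17

Actual critical path: T1→T3→T5 = 3+4+10 = 17 ⇒ 17 days.
The longest path through T4 is only 9 days, so T4 has float 8.
The critical path is still T1→T3→T5; finish is now 17 days.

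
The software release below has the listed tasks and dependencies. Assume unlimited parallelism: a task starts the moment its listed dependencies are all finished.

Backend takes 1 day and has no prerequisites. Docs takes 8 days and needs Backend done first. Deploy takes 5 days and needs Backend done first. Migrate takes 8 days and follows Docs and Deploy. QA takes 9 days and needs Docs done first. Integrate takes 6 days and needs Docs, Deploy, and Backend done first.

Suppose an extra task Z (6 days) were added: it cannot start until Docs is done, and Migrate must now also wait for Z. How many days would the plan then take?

Originally the plan takes 18 days.
With Z inserted, Migrate now waits for max(Docs, Deploy, Z).
New critical path: Backend→Docs→Z→Migrate = 1+8+6+8 = 23 ⇒ 23 days.

23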